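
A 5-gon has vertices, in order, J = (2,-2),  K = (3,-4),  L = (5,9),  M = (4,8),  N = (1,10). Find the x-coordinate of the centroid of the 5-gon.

Apply the shoelace formula. First the cross-terms c_i = x_i·y_{i+1} − x_{i+1}·y_i:
  -2, 47, 4, 32, -22  ⇒  2A = 59, A = 29.5.
Then Σ (x_i + x_{i+1})·c_i = 496, so x̄ = 496 / (6·29.5) = 496/177.

496/177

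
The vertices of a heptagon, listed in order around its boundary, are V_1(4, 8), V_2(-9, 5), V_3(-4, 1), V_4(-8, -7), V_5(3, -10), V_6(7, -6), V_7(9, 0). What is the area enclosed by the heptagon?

Σ = (92) + (11) + (36) + (101) + (52) + (54) + (72) = 418
Area = |Σ|/2 = 209.

209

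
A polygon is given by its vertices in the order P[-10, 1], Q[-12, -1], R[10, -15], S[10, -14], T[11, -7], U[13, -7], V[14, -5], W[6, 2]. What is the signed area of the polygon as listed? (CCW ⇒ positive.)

Apply the shoelace formula: 2A = Σ (x_i·y_{i+1} − x_{i+1}·y_i), indices taken mod 8.
Cross-terms: 22, 190, 10, 84, 14, 33, 58, 26  ⇒  Σ = 437
Signed area = Σ/2 = 218.5 (positive ⇒ counter-clockwise traversal).

218.5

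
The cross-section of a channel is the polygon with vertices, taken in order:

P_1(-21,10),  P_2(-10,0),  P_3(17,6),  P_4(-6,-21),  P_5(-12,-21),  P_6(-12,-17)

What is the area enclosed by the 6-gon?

P_1→P_2: (-21)(0) − (-10)(10) = 100
P_2→P_3: (-10)(6) − (17)(0) = -60
P_3→P_4: (17)(-21) − (-6)(6) = -321
P_4→P_5: (-6)(-21) − (-12)(-21) = -126
P_5→P_6: (-12)(-17) − (-12)(-21) = -48
P_6→P_1: (-12)(10) − (-21)(-17) = -477
Σ = -932
Area = |Σ|/2 = 466.

466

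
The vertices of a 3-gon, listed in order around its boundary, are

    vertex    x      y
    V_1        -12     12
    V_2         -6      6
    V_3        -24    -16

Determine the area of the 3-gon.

120

Σ = (0) + (240) + (-480) = -240
Area = |Σ|/2 = 120.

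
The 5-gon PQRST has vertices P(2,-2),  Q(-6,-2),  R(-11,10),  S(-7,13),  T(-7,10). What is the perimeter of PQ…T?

44

|PQ| = √((-8)² + (0)²) = √64 = 8
|QR| = √((-5)² + (12)²) = √169 = 13
|RS| = √((4)² + (3)²) = √25 = 5
|ST| = √((0)² + (-3)²) = √9 = 3
|TP| = √((9)² + (-12)²) = √225 = 15
Perimeter = 8 + 13 + 5 + 3 + 15 = 44.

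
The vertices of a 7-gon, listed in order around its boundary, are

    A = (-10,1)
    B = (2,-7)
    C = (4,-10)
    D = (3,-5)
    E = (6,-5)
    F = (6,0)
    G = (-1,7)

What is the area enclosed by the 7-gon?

121

Apply the shoelace formula: 2A = Σ (x_i·y_{i+1} − x_{i+1}·y_i), indices taken mod 7.
Cross-terms: 68, 8, 10, 15, 30, 42, 69  ⇒  Σ = 242
Area = |Σ|/2 = 121.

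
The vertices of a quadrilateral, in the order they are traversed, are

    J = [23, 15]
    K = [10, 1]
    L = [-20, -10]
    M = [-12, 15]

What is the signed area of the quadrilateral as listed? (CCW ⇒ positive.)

-576

J→K: (23)(1) − (10)(15) = -127
K→L: (10)(-10) − (-20)(1) = -80
L→M: (-20)(15) − (-12)(-10) = -420
M→J: (-12)(15) − (23)(15) = -525
Σ = -1152
Signed area = Σ/2 = -576 (negative ⇒ clockwise traversal).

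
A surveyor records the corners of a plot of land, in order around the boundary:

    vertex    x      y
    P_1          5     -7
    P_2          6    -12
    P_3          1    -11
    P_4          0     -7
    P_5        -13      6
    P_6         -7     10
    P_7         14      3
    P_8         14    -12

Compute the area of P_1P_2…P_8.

333.5

Σ = (-18) + (-54) + (-7) + (-91) + (-88) + (-161) + (-210) + (-38) = -667
Area = |Σ|/2 = 333.5.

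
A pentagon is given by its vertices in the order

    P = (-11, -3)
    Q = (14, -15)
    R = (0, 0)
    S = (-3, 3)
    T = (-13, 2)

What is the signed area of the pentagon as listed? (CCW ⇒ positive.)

150.5

Apply the shoelace formula: 2A = Σ (x_i·y_{i+1} − x_{i+1}·y_i), indices taken mod 5.
P→Q: (-11)(-15) − (14)(-3) = 207
Q→R: (14)(0) − (0)(-15) = 0
R→S: (0)(3) − (-3)(0) = 0
S→T: (-3)(2) − (-13)(3) = 33
T→P: (-13)(-3) − (-11)(2) = 61
Σ = 301
Signed area = Σ/2 = 150.5 (positive ⇒ counter-clockwise traversal).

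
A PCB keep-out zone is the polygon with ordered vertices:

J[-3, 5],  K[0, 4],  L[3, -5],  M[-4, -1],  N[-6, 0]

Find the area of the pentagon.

41.5

Apply the shoelace formula: 2A = Σ (x_i·y_{i+1} − x_{i+1}·y_i), indices taken mod 5.
Cross-terms: -12, -12, -23, -6, -30  ⇒  Σ = -83
Area = |Σ|/2 = 41.5.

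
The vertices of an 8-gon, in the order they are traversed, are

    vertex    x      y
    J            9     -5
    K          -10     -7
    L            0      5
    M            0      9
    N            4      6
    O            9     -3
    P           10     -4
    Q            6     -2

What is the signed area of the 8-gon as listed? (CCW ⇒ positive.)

Apply Gauss's area formula: 2A = Σ (x_i·y_{i+1} − x_{i+1}·y_i), indices taken mod 8.
Σ = (-113) + (-50) + (0) + (-36) + (-66) + (-6) + (4) + (-12) = -279
Signed area = Σ/2 = -139.5 (negative ⇒ clockwise traversal).

-139.5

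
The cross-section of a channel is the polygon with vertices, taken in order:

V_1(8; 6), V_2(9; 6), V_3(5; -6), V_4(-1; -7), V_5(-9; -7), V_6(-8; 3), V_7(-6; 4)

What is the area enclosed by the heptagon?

176

Σ = (-6) + (-84) + (-41) + (-56) + (-83) + (-14) + (-68) = -352
Area = |Σ|/2 = 176.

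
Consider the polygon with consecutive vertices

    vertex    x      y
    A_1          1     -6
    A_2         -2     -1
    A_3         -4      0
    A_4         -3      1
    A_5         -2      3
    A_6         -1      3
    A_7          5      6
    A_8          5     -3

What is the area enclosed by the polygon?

Cross-terms: -13, -4, -4, -7, -3, -21, -45, -27  ⇒  Σ = -124
Area = |Σ|/2 = 62.

62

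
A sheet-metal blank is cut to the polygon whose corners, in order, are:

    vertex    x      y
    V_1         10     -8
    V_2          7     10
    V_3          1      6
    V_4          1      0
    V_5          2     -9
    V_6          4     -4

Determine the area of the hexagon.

104.5

V_1→V_2: (10)(10) − (7)(-8) = 156
V_2→V_3: (7)(6) − (1)(10) = 32
V_3→V_4: (1)(0) − (1)(6) = -6
V_4→V_5: (1)(-9) − (2)(0) = -9
V_5→V_6: (2)(-4) − (4)(-9) = 28
V_6→V_1: (4)(-8) − (10)(-4) = 8
Σ = 209
Area = |Σ|/2 = 104.5.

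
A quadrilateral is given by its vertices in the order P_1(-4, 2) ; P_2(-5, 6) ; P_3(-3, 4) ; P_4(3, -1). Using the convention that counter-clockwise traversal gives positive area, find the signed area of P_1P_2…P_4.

-11.5

Σ = (-14) + (-2) + (-9) + (2) = -23
Signed area = Σ/2 = -11.5 (negative ⇒ clockwise traversal).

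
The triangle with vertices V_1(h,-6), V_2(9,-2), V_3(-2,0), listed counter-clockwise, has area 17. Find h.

14

The doubled signed area Σ (x_i y_{i+1} − x_{i+1} y_i) is linear in h.
With h=0 it equals 62; the coefficient of h is -2 (from the two edges through V_1).
So -2·h + 62 = 2·17 = 34 ⇒ h = 14.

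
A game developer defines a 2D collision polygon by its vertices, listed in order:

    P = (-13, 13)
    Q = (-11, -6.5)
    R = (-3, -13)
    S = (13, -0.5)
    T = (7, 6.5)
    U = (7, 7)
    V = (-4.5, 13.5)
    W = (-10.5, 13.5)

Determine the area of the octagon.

Apply Gauss's area formula: 2A = Σ (x_i·y_{i+1} − x_{i+1}·y_i), indices taken mod 8.
Σ = (227.5) + (123.5) + (170.5) + (88) + (3.5) + (126) + (81) + (39) = 859
Area = |Σ|/2 = 429.5.

429.5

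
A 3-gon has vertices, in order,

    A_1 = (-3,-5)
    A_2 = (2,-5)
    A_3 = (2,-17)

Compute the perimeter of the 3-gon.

30

|A_1A_2| = √((5)² + (0)²) = √25 = 5
|A_2A_3| = √((0)² + (-12)²) = √144 = 12
|A_3A_1| = √((-5)² + (12)²) = √169 = 13
Perimeter = 5 + 12 + 13 = 30.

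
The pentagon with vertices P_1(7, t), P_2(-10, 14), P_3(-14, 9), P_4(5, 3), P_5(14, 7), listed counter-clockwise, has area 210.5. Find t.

15

The doubled signed area Σ (x_i y_{i+1} − x_{i+1} y_i) is linear in t.
With t=0 it equals 61; the coefficient of t is 24 (from the two edges through P_1).
So 24·t + 61 = 2·210.5 = 421 ⇒ t = 15.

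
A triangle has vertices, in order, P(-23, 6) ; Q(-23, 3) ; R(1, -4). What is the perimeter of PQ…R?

54

|PQ| = √((0)² + (-3)²) = √9 = 3
|QR| = √((24)² + (-7)²) = √625 = 25
|RP| = √((-24)² + (10)²) = √676 = 26
Perimeter = 3 + 25 + 26 = 54.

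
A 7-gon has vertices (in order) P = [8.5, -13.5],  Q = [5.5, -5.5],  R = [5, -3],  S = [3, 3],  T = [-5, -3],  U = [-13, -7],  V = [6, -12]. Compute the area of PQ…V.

141.75

Apply the shoelace formula: 2A = Σ (x_i·y_{i+1} − x_{i+1}·y_i), indices taken mod 7.
Σ = (27.5) + (11) + (24) + (6) + (-4) + (198) + (21) = 283.5
Area = |Σ|/2 = 141.75.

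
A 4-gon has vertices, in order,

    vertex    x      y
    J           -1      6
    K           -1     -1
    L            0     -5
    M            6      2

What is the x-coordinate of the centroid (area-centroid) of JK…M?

1.4625

Apply the shoelace (surveyor's) formula. First the cross-terms c_i = x_i·y_{i+1} − x_{i+1}·y_i:
  7, 5, 30, 38  ⇒  2A = 80, A = 40.
Then Σ (x_i + x_{i+1})·c_i = 351, so x̄ = 351 / (6·40) = 1.4625.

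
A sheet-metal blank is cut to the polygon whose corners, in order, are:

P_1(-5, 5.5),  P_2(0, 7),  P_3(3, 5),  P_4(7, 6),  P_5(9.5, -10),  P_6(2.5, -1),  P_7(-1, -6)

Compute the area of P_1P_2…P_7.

118

Apply the shoelace formula: 2A = Σ (x_i·y_{i+1} − x_{i+1}·y_i), indices taken mod 7.
Σ = (-35) + (-21) + (-17) + (-127) + (15.5) + (-16) + (-35.5) = -236
Area = |Σ|/2 = 118.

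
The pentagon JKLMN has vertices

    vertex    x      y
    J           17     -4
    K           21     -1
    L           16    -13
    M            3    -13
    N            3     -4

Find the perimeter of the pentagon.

54

|JK| = √((4)² + (3)²) = √25 = 5
|KL| = √((-5)² + (-12)²) = √169 = 13
|LM| = √((-13)² + (0)²) = √169 = 13
|MN| = √((0)² + (9)²) = √81 = 9
|NJ| = √((14)² + (0)²) = √196 = 14
Perimeter = 5 + 13 + 13 + 9 + 14 = 54.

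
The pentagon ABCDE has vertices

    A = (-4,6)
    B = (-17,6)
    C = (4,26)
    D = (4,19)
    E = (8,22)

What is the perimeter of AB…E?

|AB| = √((-13)² + (0)²) = √169 = 13
|BC| = √((21)² + (20)²) = √841 = 29
|CD| = √((0)² + (-7)²) = √49 = 7
|DE| = √((4)² + (3)²) = √25 = 5
|EA| = √((-12)² + (-16)²) = √400 = 20
Perimeter = 13 + 29 + 7 + 5 + 20 = 74.

74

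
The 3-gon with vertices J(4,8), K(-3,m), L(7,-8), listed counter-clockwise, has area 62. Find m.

4

The doubled signed area Σ (x_i y_{i+1} − x_{i+1} y_i) is linear in m.
With m=0 it equals 136; the coefficient of m is -3 (from the two edges through K).
So -3·m + 136 = 2·62 = 124 ⇒ m = 4.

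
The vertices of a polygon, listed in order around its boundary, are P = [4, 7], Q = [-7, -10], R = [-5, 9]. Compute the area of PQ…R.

Apply the shoelace (surveyor's) formula: 2A = Σ (x_i·y_{i+1} − x_{i+1}·y_i), indices taken mod 3.
Cross-terms: 9, -113, -71  ⇒  Σ = -175
Area = |Σ|/2 = 87.5.

87.5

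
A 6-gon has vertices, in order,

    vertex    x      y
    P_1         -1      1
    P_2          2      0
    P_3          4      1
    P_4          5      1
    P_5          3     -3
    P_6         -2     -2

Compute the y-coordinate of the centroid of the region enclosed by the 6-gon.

-14/15

Apply the shoelace formula. First the cross-terms c_i = x_i·y_{i+1} − x_{i+1}·y_i:
  -2, 2, -1, -18, -12, -4  ⇒  2A = -35, A = -17.5.
Then Σ (y_i + y_{i+1})·c_i = 98, so ȳ = 98 / (6·(-17.5)) = -14/15.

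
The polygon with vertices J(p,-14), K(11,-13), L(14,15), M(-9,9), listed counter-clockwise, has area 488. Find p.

The doubled signed area Σ (x_i y_{i+1} − x_{i+1} y_i) is linear in p.
With p=0 it equals 888; the coefficient of p is -22 (from the two edges through J).
So -22·p + 888 = 2·488 = 976 ⇒ p = -4.

-4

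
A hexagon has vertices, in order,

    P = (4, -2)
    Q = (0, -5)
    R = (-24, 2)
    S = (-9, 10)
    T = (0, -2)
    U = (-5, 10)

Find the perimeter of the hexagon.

|PQ| = √((-4)² + (-3)²) = √25 = 5
|QR| = √((-24)² + (7)²) = √625 = 25
|RS| = √((15)² + (8)²) = √289 = 17
|ST| = √((9)² + (-12)²) = √225 = 15
|TU| = √((-5)² + (12)²) = √169 = 13
|UP| = √((9)² + (-12)²) = √225 = 15
Perimeter = 5 + 25 + 17 + 15 + 13 + 15 = 90.

90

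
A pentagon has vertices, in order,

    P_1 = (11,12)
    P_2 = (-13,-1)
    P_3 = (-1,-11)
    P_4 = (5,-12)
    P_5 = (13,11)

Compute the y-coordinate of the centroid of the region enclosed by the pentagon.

-44/75

Apply the shoelace (surveyor's) formula. First the cross-terms c_i = x_i·y_{i+1} − x_{i+1}·y_i:
  145, 142, 67, 211, 35  ⇒  2A = 600, A = 300.
Then Σ (y_i + y_{i+1})·c_i = -1056, so ȳ = -1056 / (6·300) = -44/75.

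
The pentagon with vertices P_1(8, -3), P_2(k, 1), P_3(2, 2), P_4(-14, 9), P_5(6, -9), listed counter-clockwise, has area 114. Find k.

The doubled signed area Σ (x_i y_{i+1} − x_{i+1} y_i) is linear in k.
With k=0 it equals 178; the coefficient of k is 5 (from the two edges through P_2).
So 5·k + 178 = 2·114 = 228 ⇒ k = 10.

10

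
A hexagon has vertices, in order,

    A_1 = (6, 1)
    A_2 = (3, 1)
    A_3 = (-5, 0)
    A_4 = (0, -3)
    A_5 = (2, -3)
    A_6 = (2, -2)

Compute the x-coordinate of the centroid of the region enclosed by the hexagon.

Apply the surveyor's formula. First the cross-terms c_i = x_i·y_{i+1} − x_{i+1}·y_i:
  3, 5, 15, 6, 2, 14  ⇒  2A = 45, A = 22.5.
Then Σ (x_i + x_{i+1})·c_i = 74, so x̄ = 74 / (6·22.5) = 74/135.

74/135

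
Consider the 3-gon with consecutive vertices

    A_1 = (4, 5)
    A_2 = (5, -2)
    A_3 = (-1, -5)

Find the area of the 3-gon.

22.5

Σ = (-33) + (-27) + (15) = -45
Area = |Σ|/2 = 22.5.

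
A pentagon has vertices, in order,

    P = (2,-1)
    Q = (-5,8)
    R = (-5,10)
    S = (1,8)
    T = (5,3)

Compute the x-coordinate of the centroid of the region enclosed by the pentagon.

Apply the shoelace (surveyor's) formula. First the cross-terms c_i = x_i·y_{i+1} − x_{i+1}·y_i:
  11, -10, -50, -37, -11  ⇒  2A = -97, A = -48.5.
Then Σ (x_i + x_{i+1})·c_i = -32, so x̄ = -32 / (6·(-48.5)) = 32/291.

32/291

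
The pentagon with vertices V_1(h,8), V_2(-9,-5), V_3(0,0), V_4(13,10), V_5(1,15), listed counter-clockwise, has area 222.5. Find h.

-9

Write out the shoelace sum; only the two edges meeting at V_1 involve h:
2·Area = [(1·8 − h·15) + (h·(-5) − (-9)·8)] + 185
       = -20·h + 265 = 445
⇒ h = -9.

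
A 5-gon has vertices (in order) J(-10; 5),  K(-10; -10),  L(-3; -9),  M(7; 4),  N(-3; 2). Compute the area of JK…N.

Apply the shoelace (surveyor's) formula: 2A = Σ (x_i·y_{i+1} − x_{i+1}·y_i), indices taken mod 5.
J→K: (-10)(-10) − (-10)(5) = 150
K→L: (-10)(-9) − (-3)(-10) = 60
L→M: (-3)(4) − (7)(-9) = 51
M→N: (7)(2) − (-3)(4) = 26
N→J: (-3)(5) − (-10)(2) = 5
Σ = 292
Area = |Σ|/2 = 146.

146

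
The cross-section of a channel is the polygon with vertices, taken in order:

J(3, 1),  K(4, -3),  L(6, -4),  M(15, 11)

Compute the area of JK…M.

48.5

Apply the surveyor's formula: 2A = Σ (x_i·y_{i+1} − x_{i+1}·y_i), indices taken mod 4.
Cross-terms: -13, 2, 126, -18  ⇒  Σ = 97
Area = |Σ|/2 = 48.5.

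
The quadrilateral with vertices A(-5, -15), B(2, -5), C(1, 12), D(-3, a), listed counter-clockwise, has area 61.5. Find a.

Write out the shoelace sum; only the two edges meeting at D involve a:
2·Area = [(1·a − (-3)·12) + ((-3)·(-15) − (-5)·a)] + 84
       = 6·a + 165 = 123
⇒ a = -7.

-7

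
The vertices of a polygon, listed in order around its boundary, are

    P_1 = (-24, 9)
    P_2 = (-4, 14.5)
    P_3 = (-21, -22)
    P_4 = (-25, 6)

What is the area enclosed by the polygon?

338.25

Apply Gauss's area formula: 2A = Σ (x_i·y_{i+1} − x_{i+1}·y_i), indices taken mod 4.
Σ = (-312) + (392.5) + (-676) + (-81) = -676.5
Area = |Σ|/2 = 338.25.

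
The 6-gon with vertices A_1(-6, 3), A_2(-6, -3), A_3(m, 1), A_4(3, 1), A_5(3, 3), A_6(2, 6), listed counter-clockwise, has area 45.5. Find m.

1

Write out the shoelace sum; only the two edges meeting at A_3 involve m:
2·Area = [((-6)·1 − m·(-3)) + (m·1 − 3·1)] + 96
       = 4·m + 87 = 91
⇒ m = 1.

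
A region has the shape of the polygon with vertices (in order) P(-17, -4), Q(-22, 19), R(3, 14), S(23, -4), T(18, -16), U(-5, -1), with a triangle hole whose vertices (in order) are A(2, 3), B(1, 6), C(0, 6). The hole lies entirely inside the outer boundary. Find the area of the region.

Outer boundary:
P→Q: (-17)(19) − (-22)(-4) = -411
Q→R: (-22)(14) − (3)(19) = -365
R→S: (3)(-4) − (23)(14) = -334
S→T: (23)(-16) − (18)(-4) = -296
T→U: (18)(-1) − (-5)(-16) = -98
U→P: (-5)(-4) − (-17)(-1) = 3
Σ = -1501
Area = |Σ|/2 = 750.5.
Hole:
Apply the surveyor's formula: 2A = Σ (x_i·y_{i+1} − x_{i+1}·y_i), indices taken mod 3.
A→B: (2)(6) − (1)(3) = 9
B→C: (1)(6) − (0)(6) = 6
C→A: (0)(3) − (2)(6) = -12
Σ = 3
Area = |Σ|/2 = 1.5.
Net area = 750.5 − 1.5 = 749.

749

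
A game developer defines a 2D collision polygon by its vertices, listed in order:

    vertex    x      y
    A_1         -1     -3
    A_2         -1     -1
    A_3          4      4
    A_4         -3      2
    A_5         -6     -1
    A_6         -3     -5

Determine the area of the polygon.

Σ = (-2) + (0) + (20) + (15) + (27) + (4) = 64
Area = |Σ|/2 = 32.

32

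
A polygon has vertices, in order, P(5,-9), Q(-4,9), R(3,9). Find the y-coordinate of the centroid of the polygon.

3

Apply the shoelace (surveyor's) formula. First the cross-terms c_i = x_i·y_{i+1} − x_{i+1}·y_i:
  9, -63, -72  ⇒  2A = -126, A = -63.
Then Σ (y_i + y_{i+1})·c_i = -1134, so ȳ = -1134 / (6·(-63)) = 3.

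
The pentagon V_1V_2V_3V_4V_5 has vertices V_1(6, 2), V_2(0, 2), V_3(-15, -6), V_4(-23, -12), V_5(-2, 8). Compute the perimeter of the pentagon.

72

|V_1V_2| = √((-6)² + (0)²) = √36 = 6
|V_2V_3| = √((-15)² + (-8)²) = √289 = 17
|V_3V_4| = √((-8)² + (-6)²) = √100 = 10
|V_4V_5| = √((21)² + (20)²) = √841 = 29
|V_5V_1| = √((8)² + (-6)²) = √100 = 10
Perimeter = 6 + 17 + 10 + 29 + 10 = 72.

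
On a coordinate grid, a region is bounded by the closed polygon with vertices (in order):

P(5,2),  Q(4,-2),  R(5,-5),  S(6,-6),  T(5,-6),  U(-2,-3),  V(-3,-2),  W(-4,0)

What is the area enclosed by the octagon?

Σ = (-18) + (-10) + (0) + (-6) + (-27) + (-5) + (-8) + (-8) = -82
Area = |Σ|/2 = 41.

41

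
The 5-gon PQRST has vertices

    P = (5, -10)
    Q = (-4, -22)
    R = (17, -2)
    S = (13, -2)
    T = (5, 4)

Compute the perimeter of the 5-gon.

|PQ| = √((-9)² + (-12)²) = √225 = 15
|QR| = √((21)² + (20)²) = √841 = 29
|RS| = √((-4)² + (0)²) = √16 = 4
|ST| = √((-8)² + (6)²) = √100 = 10
|TP| = √((0)² + (-14)²) = √196 = 14
Perimeter = 15 + 29 + 4 + 10 + 14 = 72.

72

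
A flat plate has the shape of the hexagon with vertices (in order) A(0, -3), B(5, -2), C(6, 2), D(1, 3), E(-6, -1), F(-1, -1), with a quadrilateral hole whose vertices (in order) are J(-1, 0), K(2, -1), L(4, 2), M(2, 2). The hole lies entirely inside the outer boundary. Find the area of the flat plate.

Outer boundary:
Σ = (15) + (22) + (16) + (17) + (5) + (3) = 78
Area = |Σ|/2 = 39.
Hole:
Apply the shoelace formula: 2A = Σ (x_i·y_{i+1} − x_{i+1}·y_i), indices taken mod 4.
Cross-terms: 1, 8, 4, 2  ⇒  Σ = 15
Area = |Σ|/2 = 7.5.
Net area = 39 − 7.5 = 31.5.

31.5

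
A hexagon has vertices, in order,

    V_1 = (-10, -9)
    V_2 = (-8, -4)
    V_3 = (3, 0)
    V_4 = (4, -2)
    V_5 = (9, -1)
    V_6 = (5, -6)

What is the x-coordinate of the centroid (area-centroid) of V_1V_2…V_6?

Apply the shoelace (surveyor's) formula. First the cross-terms c_i = x_i·y_{i+1} − x_{i+1}·y_i:
  -32, 12, -6, 14, -49, -105  ⇒  2A = -166, A = -83.
Then Σ (x_i + x_{i+1})·c_i = 495, so x̄ = 495 / (6·(-83)) = -165/166.

-165/166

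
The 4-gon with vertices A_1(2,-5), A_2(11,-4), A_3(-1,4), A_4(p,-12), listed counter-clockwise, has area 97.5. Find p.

The doubled signed area Σ (x_i y_{i+1} − x_{i+1} y_i) is linear in p.
With p=0 it equals 123; the coefficient of p is -9 (from the two edges through A_4).
So -9·p + 123 = 2·97.5 = 195 ⇒ p = -8.

-8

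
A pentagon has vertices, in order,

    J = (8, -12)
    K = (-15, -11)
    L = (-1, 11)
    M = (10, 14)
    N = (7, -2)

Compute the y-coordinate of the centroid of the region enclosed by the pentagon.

-100/87

Apply the surveyor's formula. First the cross-terms c_i = x_i·y_{i+1} − x_{i+1}·y_i:
  -268, -176, -124, -118, -68  ⇒  2A = -754, A = -377.
Then Σ (y_i + y_{i+1})·c_i = 2600, so ȳ = 2600 / (6·(-377)) = -100/87.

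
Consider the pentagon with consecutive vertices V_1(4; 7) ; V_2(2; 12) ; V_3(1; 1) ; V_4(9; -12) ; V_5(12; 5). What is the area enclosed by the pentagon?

Cross-terms: 34, -10, -21, 189, 64  ⇒  Σ = 256
Area = |Σ|/2 = 128.

128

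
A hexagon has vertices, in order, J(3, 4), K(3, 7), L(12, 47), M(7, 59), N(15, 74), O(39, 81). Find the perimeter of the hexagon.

|JK| = √((0)² + (3)²) = √9 = 3
|KL| = √((9)² + (40)²) = √1681 = 41
|LM| = √((-5)² + (12)²) = √169 = 13
|MN| = √((8)² + (15)²) = √289 = 17
|NO| = √((24)² + (7)²) = √625 = 25
|OJ| = √((-36)² + (-77)²) = √7225 = 85
Perimeter = 3 + 41 + 13 + 17 + 25 + 85 = 184.

184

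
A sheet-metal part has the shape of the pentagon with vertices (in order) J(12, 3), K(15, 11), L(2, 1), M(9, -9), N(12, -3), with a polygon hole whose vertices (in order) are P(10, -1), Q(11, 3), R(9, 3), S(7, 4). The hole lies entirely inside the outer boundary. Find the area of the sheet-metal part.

Outer boundary:
Σ = (87) + (-7) + (-27) + (81) + (72) = 206
Area = |Σ|/2 = 103.
Hole:
P→Q: (10)(3) − (11)(-1) = 41
Q→R: (11)(3) − (9)(3) = 6
R→S: (9)(4) − (7)(3) = 15
S→P: (7)(-1) − (10)(4) = -47
Σ = 15
Area = |Σ|/2 = 7.5.
Net area = 103 − 7.5 = 95.5.

95.5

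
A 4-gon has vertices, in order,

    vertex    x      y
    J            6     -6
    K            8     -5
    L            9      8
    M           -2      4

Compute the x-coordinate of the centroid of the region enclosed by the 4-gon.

807/167

Apply the surveyor's formula. First the cross-terms c_i = x_i·y_{i+1} − x_{i+1}·y_i:
  18, 109, 52, -12  ⇒  2A = 167, A = 83.5.
Then Σ (x_i + x_{i+1})·c_i = 2421, so x̄ = 2421 / (6·83.5) = 807/167.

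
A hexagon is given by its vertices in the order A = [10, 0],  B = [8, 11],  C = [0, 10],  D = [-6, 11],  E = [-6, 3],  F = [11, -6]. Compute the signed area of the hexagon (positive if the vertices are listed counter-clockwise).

180.5

Σ = (110) + (80) + (60) + (48) + (3) + (60) = 361
Signed area = Σ/2 = 180.5 (positive ⇒ counter-clockwise traversal).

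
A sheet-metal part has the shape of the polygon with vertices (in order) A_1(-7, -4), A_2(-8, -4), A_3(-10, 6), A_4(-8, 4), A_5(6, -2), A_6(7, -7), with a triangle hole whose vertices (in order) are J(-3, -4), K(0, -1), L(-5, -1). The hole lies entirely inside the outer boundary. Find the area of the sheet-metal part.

Outer boundary:
Apply the shoelace (surveyor's) formula: 2A = Σ (x_i·y_{i+1} − x_{i+1}·y_i), indices taken mod 6.
Σ = (-4) + (-88) + (8) + (-8) + (-28) + (-77) = -197
Area = |Σ|/2 = 98.5.
Hole:
Σ = (3) + (-5) + (17) = 15
Area = |Σ|/2 = 7.5.
Net area = 98.5 − 7.5 = 91.

91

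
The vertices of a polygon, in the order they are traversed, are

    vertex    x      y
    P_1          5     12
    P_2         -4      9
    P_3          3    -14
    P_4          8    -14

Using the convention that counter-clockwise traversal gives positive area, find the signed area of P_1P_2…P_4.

Apply the surveyor's formula: 2A = Σ (x_i·y_{i+1} − x_{i+1}·y_i), indices taken mod 4.
Σ = (93) + (29) + (70) + (166) = 358
Signed area = Σ/2 = 179 (positive ⇒ counter-clockwise traversal).

179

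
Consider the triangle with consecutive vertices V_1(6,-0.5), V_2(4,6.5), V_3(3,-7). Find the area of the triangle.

17

Apply the shoelace (surveyor's) formula: 2A = Σ (x_i·y_{i+1} − x_{i+1}·y_i), indices taken mod 3.
Σ = (41) + (-47.5) + (40.5) = 34
Area = |Σ|/2 = 17.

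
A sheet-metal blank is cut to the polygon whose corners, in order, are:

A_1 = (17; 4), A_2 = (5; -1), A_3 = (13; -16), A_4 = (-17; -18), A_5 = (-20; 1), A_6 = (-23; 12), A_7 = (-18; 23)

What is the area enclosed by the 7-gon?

990

Apply the shoelace formula: 2A = Σ (x_i·y_{i+1} − x_{i+1}·y_i), indices taken mod 7.
Cross-terms: -37, -67, -506, -377, -217, -313, -463  ⇒  Σ = -1980
Area = |Σ|/2 = 990.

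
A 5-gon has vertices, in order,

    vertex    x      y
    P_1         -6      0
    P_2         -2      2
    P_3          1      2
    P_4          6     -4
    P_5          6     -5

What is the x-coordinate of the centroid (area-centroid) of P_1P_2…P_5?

Apply the surveyor's formula. First the cross-terms c_i = x_i·y_{i+1} − x_{i+1}·y_i:
  -12, -6, -16, -6, -30  ⇒  2A = -70, A = -35.
Then Σ (x_i + x_{i+1})·c_i = -82, so x̄ = -82 / (6·(-35)) = 41/105.

41/105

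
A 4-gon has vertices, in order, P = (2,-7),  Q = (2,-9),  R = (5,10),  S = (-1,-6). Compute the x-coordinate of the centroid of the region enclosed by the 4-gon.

2.1

Apply the shoelace (surveyor's) formula. First the cross-terms c_i = x_i·y_{i+1} − x_{i+1}·y_i:
  -4, 65, -20, 19  ⇒  2A = 60, A = 30.
Then Σ (x_i + x_{i+1})·c_i = 378, so x̄ = 378 / (6·30) = 2.1.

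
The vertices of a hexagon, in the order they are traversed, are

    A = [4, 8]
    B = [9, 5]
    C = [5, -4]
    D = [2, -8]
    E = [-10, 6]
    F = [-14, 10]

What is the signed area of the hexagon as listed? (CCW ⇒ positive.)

-190.5

Apply the shoelace (surveyor's) formula: 2A = Σ (x_i·y_{i+1} − x_{i+1}·y_i), indices taken mod 6.
Cross-terms: -52, -61, -32, -68, -16, -152  ⇒  Σ = -381
Signed area = Σ/2 = -190.5 (negative ⇒ clockwise traversal).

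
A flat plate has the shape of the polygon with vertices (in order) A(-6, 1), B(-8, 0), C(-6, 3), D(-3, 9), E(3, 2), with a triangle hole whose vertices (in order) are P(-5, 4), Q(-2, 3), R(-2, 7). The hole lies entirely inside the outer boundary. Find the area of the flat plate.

33.5

Outer boundary:
Apply the surveyor's formula: 2A = Σ (x_i·y_{i+1} − x_{i+1}·y_i), indices taken mod 5.
Cross-terms: 8, -24, -45, -33, 15  ⇒  Σ = -79
Area = |Σ|/2 = 39.5.
Hole:
Apply the shoelace (surveyor's) formula: 2A = Σ (x_i·y_{i+1} − x_{i+1}·y_i), indices taken mod 3.
P→Q: (-5)(3) − (-2)(4) = -7
Q→R: (-2)(7) − (-2)(3) = -8
R→P: (-2)(4) − (-5)(7) = 27
Σ = 12
Area = |Σ|/2 = 6.
Net area = 39.5 − 6 = 33.5.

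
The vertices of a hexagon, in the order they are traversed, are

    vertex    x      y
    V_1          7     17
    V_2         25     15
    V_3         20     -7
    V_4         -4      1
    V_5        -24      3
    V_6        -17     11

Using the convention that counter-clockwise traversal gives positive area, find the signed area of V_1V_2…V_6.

Apply the shoelace (surveyor's) formula: 2A = Σ (x_i·y_{i+1} − x_{i+1}·y_i), indices taken mod 6.
Cross-terms: -320, -475, -8, 12, -213, -366  ⇒  Σ = -1370
Signed area = Σ/2 = -685 (negative ⇒ clockwise traversal).

-685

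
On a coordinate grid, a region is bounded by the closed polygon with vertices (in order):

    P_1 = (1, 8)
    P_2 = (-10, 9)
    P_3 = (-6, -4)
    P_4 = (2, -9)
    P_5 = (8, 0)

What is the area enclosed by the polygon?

190.5

Σ = (89) + (94) + (62) + (72) + (64) = 381
Area = |Σ|/2 = 190.5.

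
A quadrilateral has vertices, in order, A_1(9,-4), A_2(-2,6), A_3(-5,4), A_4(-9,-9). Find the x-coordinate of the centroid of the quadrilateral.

Apply the surveyor's formula. First the cross-terms c_i = x_i·y_{i+1} − x_{i+1}·y_i:
  46, 22, 81, 117  ⇒  2A = 266, A = 133.
Then Σ (x_i + x_{i+1})·c_i = -966, so x̄ = -966 / (6·133) = -23/19.

-23/19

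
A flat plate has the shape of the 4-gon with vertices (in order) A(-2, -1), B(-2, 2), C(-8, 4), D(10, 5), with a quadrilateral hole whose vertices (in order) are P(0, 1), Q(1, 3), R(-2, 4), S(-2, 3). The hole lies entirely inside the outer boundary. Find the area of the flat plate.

Outer boundary:
Σ = (-6) + (8) + (-80) + (0) = -78
Area = |Σ|/2 = 39.
Hole:
Apply the surveyor's formula: 2A = Σ (x_i·y_{i+1} − x_{i+1}·y_i), indices taken mod 4.
Σ = (-1) + (10) + (2) + (-2) = 9
Area = |Σ|/2 = 4.5.
Net area = 39 − 4.5 = 34.5.

34.5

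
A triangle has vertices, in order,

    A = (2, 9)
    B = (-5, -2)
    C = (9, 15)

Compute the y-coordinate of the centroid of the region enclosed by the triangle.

Apply the shoelace (surveyor's) formula. First the cross-terms c_i = x_i·y_{i+1} − x_{i+1}·y_i:
  41, -57, 51  ⇒  2A = 35, A = 17.5.
Then Σ (y_i + y_{i+1})·c_i = 770, so ȳ = 770 / (6·17.5) = 22/3.

22/3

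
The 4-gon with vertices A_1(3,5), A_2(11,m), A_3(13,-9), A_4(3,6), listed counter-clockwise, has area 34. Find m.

The doubled signed area Σ (x_i y_{i+1} − x_{i+1} y_i) is linear in m.
With m=0 it equals -52; the coefficient of m is -10 (from the two edges through A_2).
So -10·m + -52 = 2·34 = 68 ⇒ m = -12.

-12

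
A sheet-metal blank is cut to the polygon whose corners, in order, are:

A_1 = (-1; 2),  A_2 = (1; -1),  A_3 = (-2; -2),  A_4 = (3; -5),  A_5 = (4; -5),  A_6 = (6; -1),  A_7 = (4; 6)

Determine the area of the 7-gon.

Apply the shoelace formula: 2A = Σ (x_i·y_{i+1} − x_{i+1}·y_i), indices taken mod 7.
Σ = (-1) + (-4) + (16) + (5) + (26) + (40) + (14) = 96
Area = |Σ|/2 = 48.

48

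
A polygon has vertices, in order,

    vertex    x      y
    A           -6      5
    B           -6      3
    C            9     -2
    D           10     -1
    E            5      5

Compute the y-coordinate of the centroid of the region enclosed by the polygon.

409/177

Apply Gauss's area formula. First the cross-terms c_i = x_i·y_{i+1} − x_{i+1}·y_i:
  12, -15, 11, 55, 55  ⇒  2A = 118, A = 59.
Then Σ (y_i + y_{i+1})·c_i = 818, so ȳ = 818 / (6·59) = 409/177.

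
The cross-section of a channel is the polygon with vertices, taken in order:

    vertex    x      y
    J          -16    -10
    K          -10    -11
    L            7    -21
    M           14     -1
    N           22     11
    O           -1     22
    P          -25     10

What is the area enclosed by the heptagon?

Apply Gauss's area formula: 2A = Σ (x_i·y_{i+1} − x_{i+1}·y_i), indices taken mod 7.
Σ = (76) + (287) + (287) + (176) + (495) + (540) + (410) = 2271
Area = |Σ|/2 = 1135.5.

1135.5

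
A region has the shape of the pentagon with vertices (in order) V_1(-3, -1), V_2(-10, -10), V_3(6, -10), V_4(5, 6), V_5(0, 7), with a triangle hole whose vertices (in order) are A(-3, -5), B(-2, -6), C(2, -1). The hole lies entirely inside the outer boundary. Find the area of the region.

Outer boundary:
Apply the surveyor's formula: 2A = Σ (x_i·y_{i+1} − x_{i+1}·y_i), indices taken mod 5.
Cross-terms: 20, 160, 86, 35, 21  ⇒  Σ = 322
Area = |Σ|/2 = 161.
Hole:
Apply Gauss's area formula: 2A = Σ (x_i·y_{i+1} − x_{i+1}·y_i), indices taken mod 3.
Cross-terms: 8, 14, -13  ⇒  Σ = 9
Area = |Σ|/2 = 4.5.
Net area = 161 − 4.5 = 156.5.

156.5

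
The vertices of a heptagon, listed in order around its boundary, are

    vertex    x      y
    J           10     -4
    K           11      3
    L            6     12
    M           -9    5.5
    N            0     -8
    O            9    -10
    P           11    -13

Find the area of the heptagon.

J→K: (10)(3) − (11)(-4) = 74
K→L: (11)(12) − (6)(3) = 114
L→M: (6)(5.5) − (-9)(12) = 141
M→N: (-9)(-8) − (0)(5.5) = 72
N→O: (0)(-10) − (9)(-8) = 72
O→P: (9)(-13) − (11)(-10) = -7
P→J: (11)(-4) − (10)(-13) = 86
Σ = 552
Area = |Σ|/2 = 276.

276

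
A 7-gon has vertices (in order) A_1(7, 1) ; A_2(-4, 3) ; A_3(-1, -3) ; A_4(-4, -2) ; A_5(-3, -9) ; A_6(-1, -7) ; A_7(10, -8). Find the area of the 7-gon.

108

Σ = (25) + (15) + (-10) + (30) + (12) + (78) + (66) = 216
Area = |Σ|/2 = 108.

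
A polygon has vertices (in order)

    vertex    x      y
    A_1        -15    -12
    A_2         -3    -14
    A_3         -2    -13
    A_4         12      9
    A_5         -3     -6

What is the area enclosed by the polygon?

112

Apply Gauss's area formula: 2A = Σ (x_i·y_{i+1} − x_{i+1}·y_i), indices taken mod 5.
Cross-terms: 174, 11, 138, -45, -54  ⇒  Σ = 224
Area = |Σ|/2 = 112.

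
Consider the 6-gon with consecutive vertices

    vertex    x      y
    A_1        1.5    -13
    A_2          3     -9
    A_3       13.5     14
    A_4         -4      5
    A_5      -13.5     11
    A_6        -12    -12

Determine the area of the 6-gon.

A_1→A_2: (1.5)(-9) − (3)(-13) = 25.5
A_2→A_3: (3)(14) − (13.5)(-9) = 163.5
A_3→A_4: (13.5)(5) − (-4)(14) = 123.5
A_4→A_5: (-4)(11) − (-13.5)(5) = 23.5
A_5→A_6: (-13.5)(-12) − (-12)(11) = 294
A_6→A_1: (-12)(-13) − (1.5)(-12) = 174
Σ = 804
Area = |Σ|/2 = 402.

402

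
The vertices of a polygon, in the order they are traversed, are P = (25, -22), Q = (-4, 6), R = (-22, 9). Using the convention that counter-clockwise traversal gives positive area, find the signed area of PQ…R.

Apply the shoelace (surveyor's) formula: 2A = Σ (x_i·y_{i+1} − x_{i+1}·y_i), indices taken mod 3.
Σ = (62) + (96) + (259) = 417
Signed area = Σ/2 = 208.5 (positive ⇒ counter-clockwise traversal).

208.5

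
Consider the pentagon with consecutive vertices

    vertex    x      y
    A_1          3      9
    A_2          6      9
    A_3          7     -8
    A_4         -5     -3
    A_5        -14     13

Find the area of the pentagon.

235.5

Apply the shoelace formula: 2A = Σ (x_i·y_{i+1} − x_{i+1}·y_i), indices taken mod 5.
A_1→A_2: (3)(9) − (6)(9) = -27
A_2→A_3: (6)(-8) − (7)(9) = -111
A_3→A_4: (7)(-3) − (-5)(-8) = -61
A_4→A_5: (-5)(13) − (-14)(-3) = -107
A_5→A_1: (-14)(9) − (3)(13) = -165
Σ = -471
Area = |Σ|/2 = 235.5.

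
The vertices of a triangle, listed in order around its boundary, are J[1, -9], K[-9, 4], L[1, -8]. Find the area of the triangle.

5

Σ = (-77) + (68) + (-1) = -10
Area = |Σ|/2 = 5.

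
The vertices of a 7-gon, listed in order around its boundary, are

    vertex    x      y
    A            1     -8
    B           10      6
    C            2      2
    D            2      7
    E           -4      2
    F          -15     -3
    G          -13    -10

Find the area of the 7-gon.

Σ = (86) + (8) + (10) + (32) + (42) + (111) + (114) = 403
Area = |Σ|/2 = 201.5.

201.5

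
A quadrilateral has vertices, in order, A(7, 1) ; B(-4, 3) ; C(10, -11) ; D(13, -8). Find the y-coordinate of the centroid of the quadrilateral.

-188/57

Apply the shoelace (surveyor's) formula. First the cross-terms c_i = x_i·y_{i+1} − x_{i+1}·y_i:
  25, 14, 63, 69  ⇒  2A = 171, A = 85.5.
Then Σ (y_i + y_{i+1})·c_i = -1692, so ȳ = -1692 / (6·85.5) = -188/57.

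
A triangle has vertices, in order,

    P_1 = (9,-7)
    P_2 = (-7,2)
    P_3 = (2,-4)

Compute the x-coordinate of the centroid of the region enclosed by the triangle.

4/3

Apply the shoelace formula. First the cross-terms c_i = x_i·y_{i+1} − x_{i+1}·y_i:
  -31, 24, 22  ⇒  2A = 15, A = 7.5.
Then Σ (x_i + x_{i+1})·c_i = 60, so x̄ = 60 / (6·7.5) = 4/3.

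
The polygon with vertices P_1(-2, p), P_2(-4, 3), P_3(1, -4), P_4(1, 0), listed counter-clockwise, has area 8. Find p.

The doubled signed area Σ (x_i y_{i+1} − x_{i+1} y_i) is linear in p.
With p=0 it equals 11; the coefficient of p is 5 (from the two edges through P_1).
So 5·p + 11 = 2·8 = 16 ⇒ p = 1.

1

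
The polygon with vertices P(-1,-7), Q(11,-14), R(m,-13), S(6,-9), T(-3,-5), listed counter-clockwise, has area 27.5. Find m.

14

The doubled signed area Σ (x_i y_{i+1} − x_{i+1} y_i) is linear in m.
With m=0 it equals -15; the coefficient of m is 5 (from the two edges through R).
So 5·m + -15 = 2·27.5 = 55 ⇒ m = 14.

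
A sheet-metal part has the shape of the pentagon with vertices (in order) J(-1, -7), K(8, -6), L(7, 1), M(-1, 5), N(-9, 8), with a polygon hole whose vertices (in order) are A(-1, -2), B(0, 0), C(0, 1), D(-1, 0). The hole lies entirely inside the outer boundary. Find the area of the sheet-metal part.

126.5

Outer boundary:
Apply the surveyor's formula: 2A = Σ (x_i·y_{i+1} − x_{i+1}·y_i), indices taken mod 5.
Σ = (62) + (50) + (36) + (37) + (71) = 256
Area = |Σ|/2 = 128.
Hole:
Σ = (0) + (0) + (1) + (2) = 3
Area = |Σ|/2 = 1.5.
Net area = 128 − 1.5 = 126.5.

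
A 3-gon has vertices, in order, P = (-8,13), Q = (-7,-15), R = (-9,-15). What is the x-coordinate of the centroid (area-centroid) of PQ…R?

Apply Gauss's area formula. First the cross-terms c_i = x_i·y_{i+1} − x_{i+1}·y_i:
  211, -30, -237  ⇒  2A = -56, A = -28.
Then Σ (x_i + x_{i+1})·c_i = 1344, so x̄ = 1344 / (6·(-28)) = -8.

-8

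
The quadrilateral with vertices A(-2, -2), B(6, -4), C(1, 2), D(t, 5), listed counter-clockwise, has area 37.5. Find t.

-6

Write out the shoelace sum; only the two edges meeting at D involve t:
2·Area = [(1·5 − t·2) + (t·(-2) − (-2)·5)] + 36
       = -4·t + 51 = 75
⇒ t = -6.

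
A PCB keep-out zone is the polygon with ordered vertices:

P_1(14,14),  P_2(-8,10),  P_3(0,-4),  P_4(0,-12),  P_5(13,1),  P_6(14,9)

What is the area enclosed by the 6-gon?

Apply the shoelace (surveyor's) formula: 2A = Σ (x_i·y_{i+1} − x_{i+1}·y_i), indices taken mod 6.
Cross-terms: 252, 32, 0, 156, 103, 70  ⇒  Σ = 613
Area = |Σ|/2 = 306.5.

306.5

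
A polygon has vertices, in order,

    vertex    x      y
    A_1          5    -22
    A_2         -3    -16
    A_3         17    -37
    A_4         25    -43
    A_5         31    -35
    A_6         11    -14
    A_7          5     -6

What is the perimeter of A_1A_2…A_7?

|A_1A_2| = √((-8)² + (6)²) = √100 = 10
|A_2A_3| = √((20)² + (-21)²) = √841 = 29
|A_3A_4| = √((8)² + (-6)²) = √100 = 10
|A_4A_5| = √((6)² + (8)²) = √100 = 10
|A_5A_6| = √((-20)² + (21)²) = √841 = 29
|A_6A_7| = √((-6)² + (8)²) = √100 = 10
|A_7A_1| = √((0)² + (-16)²) = √256 = 16
Perimeter = 10 + 29 + 10 + 10 + 29 + 10 + 16 = 114.

114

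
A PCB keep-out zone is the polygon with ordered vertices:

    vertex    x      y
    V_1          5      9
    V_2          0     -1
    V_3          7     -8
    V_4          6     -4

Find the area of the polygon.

Σ = (-5) + (7) + (20) + (74) = 96
Area = |Σ|/2 = 48.

48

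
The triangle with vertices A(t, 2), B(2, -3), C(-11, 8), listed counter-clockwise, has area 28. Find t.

Write out the shoelace sum; only the two edges meeting at A involve t:
2·Area = [((-11)·2 − t·8) + (t·(-3) − 2·2)] + -17
       = -11·t + -43 = 56
⇒ t = -9.

-9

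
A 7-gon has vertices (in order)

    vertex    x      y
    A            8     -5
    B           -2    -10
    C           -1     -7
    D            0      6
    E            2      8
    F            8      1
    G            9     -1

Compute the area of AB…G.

110

Σ = (-90) + (4) + (-6) + (-12) + (-62) + (-17) + (-37) = -220
Area = |Σ|/2 = 110.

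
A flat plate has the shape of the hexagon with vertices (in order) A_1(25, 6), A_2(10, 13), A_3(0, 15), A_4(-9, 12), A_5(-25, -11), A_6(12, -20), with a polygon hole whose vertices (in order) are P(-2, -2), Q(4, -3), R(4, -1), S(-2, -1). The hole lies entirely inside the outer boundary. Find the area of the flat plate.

1067.5

Outer boundary:
Apply Gauss's area formula: 2A = Σ (x_i·y_{i+1} − x_{i+1}·y_i), indices taken mod 6.
Σ = (265) + (150) + (135) + (399) + (632) + (572) = 2153
Area = |Σ|/2 = 1076.5.
Hole:
Cross-terms: 14, 8, -6, 2  ⇒  Σ = 18
Area = |Σ|/2 = 9.
Net area = 1076.5 − 9 = 1067.5.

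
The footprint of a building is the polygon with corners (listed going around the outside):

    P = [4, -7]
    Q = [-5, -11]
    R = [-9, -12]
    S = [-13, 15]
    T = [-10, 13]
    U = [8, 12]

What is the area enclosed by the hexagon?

378

Apply Gauss's area formula: 2A = Σ (x_i·y_{i+1} − x_{i+1}·y_i), indices taken mod 6.
Σ = (-79) + (-39) + (-291) + (-19) + (-224) + (-104) = -756
Area = |Σ|/2 = 378.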